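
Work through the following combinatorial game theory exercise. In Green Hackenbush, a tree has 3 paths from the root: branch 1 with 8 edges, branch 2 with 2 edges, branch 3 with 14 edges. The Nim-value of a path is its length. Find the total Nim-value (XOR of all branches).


The tree has 3 branches from the ground vertex.
In Green Hackenbush, the Nim-value of a simple path of length k is k.
Branch 1: length 8, Nim-value = 8
Branch 2: length 2, Nim-value = 2
Branch 3: length 14, Nim-value = 14
Total Nim-value = XOR of all branch values:
0 XOR 8 = 8
8 XOR 2 = 10
10 XOR 14 = 4
Nim-value of the tree = 4

4


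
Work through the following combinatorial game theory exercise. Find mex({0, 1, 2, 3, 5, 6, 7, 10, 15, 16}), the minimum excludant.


Set = {0, 1, 2, 3, 5, 6, 7, 10, 15, 16}
0 is in the set.
1 is in the set.
2 is in the set.
3 is in the set.
4 is NOT in the set. This is the mex.
mex = 4

4


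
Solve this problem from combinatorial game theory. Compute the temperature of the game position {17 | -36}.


The game is {17 | -36}, a switch {a | b} with numbers a > b.
Cooling {a | b} by t gives {a - t | b + t}, which stops being hot when a - t = b + t, i.e. at t = (a - b)/2. So the temperature of a switch is (a - b)/2.
Temperature = (Left option - Right option) / 2
= (17 - (-36)) / 2
= 53 / 2
= 53/2

53/2


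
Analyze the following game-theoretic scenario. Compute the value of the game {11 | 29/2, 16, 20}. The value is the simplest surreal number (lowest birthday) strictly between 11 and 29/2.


Left options: {11}, max = 11
Right options: {29/2, 16, 20}, min = 29/2
All options are numbers and max(Left) < min(Right), so by the simplicity theorem the value is the simplest (earliest-born) number strictly between 11 and 29/2.
Integers 12 through 14 all lie strictly between 11 and 29/2.
Among integers, the simplest (lowest birthday = smallest |n|; 0 is born on day 0, +-n on day n) is 12.
No non-integer in the interval can be simpler: if x is a non-integer in the interval, then floor(x) or ceil(x) also lies in the interval (the interval contains an integer), and both are proper prefixes of x's sign expansion, i.e. born earlier. So the game value is 12.
Game value = 12

12


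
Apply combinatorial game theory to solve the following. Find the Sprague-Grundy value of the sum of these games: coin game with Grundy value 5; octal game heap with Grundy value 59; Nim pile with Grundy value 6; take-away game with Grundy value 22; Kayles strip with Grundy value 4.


By the Sprague-Grundy theorem, the Grundy value of a sum of games is the XOR of individual Grundy values.
coin game: Grundy value = 5. Running XOR: 0 XOR 5 = 5
octal game heap: Grundy value = 59. Running XOR: 5 XOR 59 = 62
Nim pile: Grundy value = 6. Running XOR: 62 XOR 6 = 56
take-away game: Grundy value = 22. Running XOR: 56 XOR 22 = 46
Kayles strip: Grundy value = 4. Running XOR: 46 XOR 4 = 42
The combined Grundy value is 42.

42


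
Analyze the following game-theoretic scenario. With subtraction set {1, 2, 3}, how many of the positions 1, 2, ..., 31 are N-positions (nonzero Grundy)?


Subtraction set S = {1, 2, 3}, so G(n) = n mod 4.
G(n) = 0 when n is a multiple of 4.
Multiples of 4 in [1, 31]: 7
N-positions (nonzero Grundy) = 31 - 7 = 24

24


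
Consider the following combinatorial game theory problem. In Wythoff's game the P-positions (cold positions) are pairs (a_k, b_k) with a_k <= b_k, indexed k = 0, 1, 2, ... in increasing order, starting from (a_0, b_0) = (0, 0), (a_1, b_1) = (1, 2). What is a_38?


By Wythoff's theorem, a_k = floor(k * phi) and b_k = floor(k * phi^2) = a_k + k, where phi = (1 + sqrt(5))/2 is the golden ratio.
phi = (1 + sqrt(5))/2 = 1.618034
k = 38
k * phi = 38 * 1.618034 = 61.485292
a_38 = floor(k * phi) = 61

61


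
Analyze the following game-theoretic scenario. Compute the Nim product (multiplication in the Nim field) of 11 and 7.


Nim multiplication is bilinear over XOR: (u XOR v) * w = (u*w) XOR (v*w).
So we split each operand into its bit components and XOR the pairwise Nim products.
11 = 1 + 2 + 8 (as XOR of powers of 2).
7 = 1 + 2 + 4 (as XOR of powers of 2).
Using the standard Nim-product table on single bits:
  2*2 = 3,   2*4 = 8,   2*8 = 12,
  4*4 = 6,   4*8 = 11,  8*8 = 13,
and  1*x = x (identity), k*l = l*k (commutative).
Pairwise Nim products:
  1 * 1 = 1
  1 * 2 = 2
  1 * 4 = 4
  2 * 1 = 2
  2 * 2 = 3
  2 * 4 = 8
  8 * 1 = 8
  8 * 2 = 12
  8 * 4 = 11
XOR them: 1 XOR 2 XOR 4 XOR 2 XOR 3 XOR 8 XOR 8 XOR 12 XOR 11 = 1.
Result: 11 * 7 = 1 (in Nim).

1


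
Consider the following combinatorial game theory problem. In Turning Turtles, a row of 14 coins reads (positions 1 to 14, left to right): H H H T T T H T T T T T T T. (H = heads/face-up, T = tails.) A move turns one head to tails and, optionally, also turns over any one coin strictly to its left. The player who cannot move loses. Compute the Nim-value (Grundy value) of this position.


Coins: H H H T T T H T T T T T T T
Key fact: a single head at position k behaves exactly like a Nim heap of size k (turning it to T and optionally flipping a coin at j < k corresponds to moving the heap from k to j, or to 0), and heads combine as a disjunctive sum (two heads at the same place would cancel, matching j XOR j = 0). So the Nim-value is the XOR of the 1-indexed positions of the heads.
Face-up positions (1-indexed): [1, 2, 3, 7]
XOR 0 with 1: 0 XOR 1 = 1
XOR 1 with 2: 1 XOR 2 = 3
XOR 3 with 3: 3 XOR 3 = 0
XOR 0 with 7: 0 XOR 7 = 7
Nim-value = 7

7


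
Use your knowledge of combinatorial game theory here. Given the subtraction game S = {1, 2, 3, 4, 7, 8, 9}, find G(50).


The subtraction set is S = {1, 2, 3, 4, 7, 8, 9}.
G(k) = mex{ G(k - s) : s in S, s <= k }. We compute iteratively: G(0) = 0.
G(1) = mex({0}) = 1
G(2) = mex({0, 1}) = 2
G(3) = mex({0, 1, 2}) = 3
G(4) = mex({0, 1, 2, 3}) = 4
G(5) = mex({1, 2, 3, 4}) = 0
G(6) = mex({0, 2, 3, 4}) = 1
G(7) = mex({0, 1, 3, 4}) = 2
G(8) = mex({0, 1, 2, 4}) = 3
G(9) = mex({0, 1, 2, 3}) = 4
G(10) = mex({1, 2, 3, 4}) = 0
G(11) = mex({0, 2, 3, 4}) = 1
G(12) = mex({0, 1, 3, 4}) = 2
G(13) = mex({0, 1, 2, 4}) = 3
Observe that G(5)..G(13) = 0, 1, 2, 3, 4, 0, 1, 2, 3 repeats G(0)..G(8) = 0, 1, 2, 3, 4, 0, 1, 2, 3.
For k >= max(S) = 9, G(k) is determined by the previous 9 values G(k-9)..G(k-1); a window of 9 consecutive values has recurred shifted by 5, so by induction G(k + 5) = G(k) for all k >= 0: the sequence is periodic from the start with period 5.
One period: G(0..4) = 0, 1, 2, 3, 4.
50 mod 5 = 0, so G(50) = G(0) = 0.

0


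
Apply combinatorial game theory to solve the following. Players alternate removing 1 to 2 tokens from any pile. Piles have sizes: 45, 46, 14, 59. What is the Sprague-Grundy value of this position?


Subtraction set: {1, 2}
For this subtraction set, G(n) = n mod 3 (period = max + 1 = 3).
Pile 1 (size 45): G(45) = 45 mod 3 = 0
Pile 2 (size 46): G(46) = 46 mod 3 = 1
Pile 3 (size 14): G(14) = 14 mod 3 = 2
Pile 4 (size 59): G(59) = 59 mod 3 = 2
Total Grundy value = XOR of all: 0 XOR 1 XOR 2 XOR 2 = 1

1


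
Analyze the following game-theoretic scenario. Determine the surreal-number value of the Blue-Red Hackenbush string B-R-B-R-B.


Edges (from ground): B-R-B-R-B
By Berlekamp's sign-expansion rule, a Blue-Red Hackenbush stalk has the value of the surreal number whose sign sequence is the edge sequence with B -> + and R -> -.
Sign sequence: +-+-+
Trace the sign expansion in the surreal number tree, starting from 0:
Edge 1: B (sign +) -> bounds (0, +inf), value = 1
Edge 2: R (sign -) -> bounds (0, 1), value = 1/2
Edge 3: B (sign +) -> bounds (1/2, 1), value = 3/4
Edge 4: R (sign -) -> bounds (1/2, 3/4), value = 5/8
Edge 5: B (sign +) -> bounds (5/8, 3/4), value = 11/16
Game value = 11/16

11/16


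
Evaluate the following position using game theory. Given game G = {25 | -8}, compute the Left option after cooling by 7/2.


Original game: {25 | -8} (a switch {a | b} with a > b).
Cooling by t (for t below the temperature (a - b)/2 = 33/2) taxes each move by t: {a | b} cooled by t is {a - t | b + t}.
Cooling amount: t = 7/2
Cooled Left option: 25 - 7/2 = 43/2
Cooled Right option: -8 + 7/2 = -9/2
Cooled game: {43/2 | -9/2}
Left option = 43/2

43/2


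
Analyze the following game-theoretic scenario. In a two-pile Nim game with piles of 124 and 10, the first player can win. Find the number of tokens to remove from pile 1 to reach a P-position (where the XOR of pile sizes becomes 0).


Piles: 124 and 10
Current XOR: 124 XOR 10 = 118 (non-zero, so this is an N-position).
To make the XOR zero, we need to find a move that balances the piles.
For pile 1 (size 124): target = 124 XOR 118 = 10
We reduce pile 1 from 124 to 10.
Tokens removed: 124 - 10 = 114
Verification: 10 XOR 10 = 0

114


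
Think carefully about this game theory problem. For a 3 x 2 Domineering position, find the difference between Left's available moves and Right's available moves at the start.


Board is 3 x 2 (rows x cols).
Left (vertical) placements: (rows-1) * cols = 2 * 2 = 4
Right (horizontal) placements: rows * (cols-1) = 3 * 1 = 3
Advantage = Left - Right = 4 - 3 = 1

1


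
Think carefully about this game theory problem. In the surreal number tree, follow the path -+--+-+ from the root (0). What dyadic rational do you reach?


Sign expansion: -+--+-+
Rule: track bounds (lo, hi), initially (-inf, +inf). On '+', the current value becomes lo and we move to the simplest number in (value, hi): value + 1 if hi = +inf, otherwise the midpoint (value + hi)/2. On '-', the current value becomes hi and we move to value - 1 if lo = -inf, otherwise the midpoint (lo + value)/2.
Start at 0.
Step 1: sign = -, move left. Bounds: (-inf, 0). Value = -1
Step 2: sign = +, move right. Bounds: (-1, 0). Value = -1/2
Step 3: sign = -, move left. Bounds: (-1, -1/2). Value = -3/4
Step 4: sign = -, move left. Bounds: (-1, -3/4). Value = -7/8
Step 5: sign = +, move right. Bounds: (-7/8, -3/4). Value = -13/16
Step 6: sign = -, move left. Bounds: (-7/8, -13/16). Value = -27/32
Step 7: sign = +, move right. Bounds: (-27/32, -13/16). Value = -53/64
The surreal number with sign expansion -+--+-+ is -53/64.

-53/64


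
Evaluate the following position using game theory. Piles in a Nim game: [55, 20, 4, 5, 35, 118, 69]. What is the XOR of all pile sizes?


We need the XOR (exclusive or) of all pile sizes.
After XOR-ing pile 1 (size 55): 0 XOR 55 = 55
After XOR-ing pile 2 (size 20): 55 XOR 20 = 35
After XOR-ing pile 3 (size 4): 35 XOR 4 = 39
After XOR-ing pile 4 (size 5): 39 XOR 5 = 34
After XOR-ing pile 5 (size 35): 34 XOR 35 = 1
After XOR-ing pile 6 (size 118): 1 XOR 118 = 119
After XOR-ing pile 7 (size 69): 119 XOR 69 = 50
The Nim-value of this position is 50.

50


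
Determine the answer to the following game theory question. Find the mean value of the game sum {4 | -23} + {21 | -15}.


G1 = {4 | -23}, G2 = {21 | -15}
Each is a switch {a | b} with numbers a > b; its mean value is (a + b)/2, and mean value is additive over game sums: m(G1 + G2) = m(G1) + m(G2).
Mean of G1 = (4 + (-23))/2 = -19/2 = -19/2
Mean of G2 = (21 + (-15))/2 = 6/2 = 3
Mean of G1 + G2 = -19/2 + 3 = -13/2

-13/2


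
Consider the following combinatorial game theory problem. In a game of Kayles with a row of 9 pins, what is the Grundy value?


Kayles: a move removes 1 or 2 adjacent pins from a contiguous row.
Removing pins from a row of k leaves two independent rows (a, b) with a + b = k - 1 (one pin) or a + b = k - 2 (two pins); an end removal gives a = 0.
By Sprague-Grundy, G(k) = mex{ G(a) XOR G(b) } over all these splits. G(0) = 0.
G(1): splits (0,0):0^0=0 -> mex({0}) = 1
G(2): splits (0,1):0^1=1 (0,0):0^0=0 -> mex({0, 1}) = 2
G(3): splits (0,2):0^2=2 (1,1):1^1=0 (0,1):0^1=1 -> mex({0, 1, 2}) = 3
G(4): splits (0,3):0^3=3 (1,2):1^2=3 (0,2):0^2=2 (1,1):1^1=0 -> mex({0, 2, 3}) = 1
G(5): splits (0,4):0^1=1 (1,3):1^3=2 (2,2):2^2=0 (0,3):0^3=3 (1,2):1^2=3 -> mex({0, 1, 2, 3}) = 4
G(6) = mex({0, 1, 2, 4}) = 3
G(7) = mex({0, 1, 3, 4, 5}) = 2
G(8) = mex({0, 2, 3, 5, 6}) = 1
G(9) = mex({0, 1, 2, 3, 6, 7}) = 4
Therefore G(9) = 4.

4


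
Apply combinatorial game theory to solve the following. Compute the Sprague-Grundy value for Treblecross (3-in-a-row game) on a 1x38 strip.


Treblecross: place X on empty cells; 3-in-a-row wins.
Playing within two cells of an existing X lets the opponent win at once, so sensible play treats the cells i-2..i+2 around each X as dead. The player left with no safe cell loses, so this is a normal-play take-away game on strips of safe cells.
Placing X at cell i (0-indexed) of a strip of k safe cells leaves independent strips of sizes max(0, i-2) and max(0, k-i-3). Hence G(k) = mex{ G(max(0,i-2)) XOR G(max(0,k-i-3)) : 0 <= i < k }, with G(0) = 0.
G(1): splits (0,0):0^0=0 -> mex({0}) = 1
G(2): splits (0,0):0^0=0 -> mex({0}) = 1
G(3): splits (0,0):0^0=0 -> mex({0}) = 1
G(4): splits (0,1):0^1=1 (0,0):0^0=0 -> mex({0, 1}) = 2
G(5): splits (0,2):0^1=1 (0,1):0^1=1 (0,0):0^0=0 -> mex({0, 1}) = 2
G(6) = mex({1}) = 0
G(7) = mex({0, 1, 2}) = 3
G(8) = mex({0, 1, 2}) = 3
G(9) = mex({0, 2}) = 1
G(10) = mex({0, 2, 3}) = 1
G(11) = mex({0, 3}) = 1
G(12) = mex({1, 3}) = 0
G(13) = mex({0, 1, 2, 3}) = 4
G(14) = mex({0, 1, 2}) = 3
G(15) = mex({0, 1, 2}) = 3
G(16) = mex({0, 1, 2, 4}) = 3
G(17) = mex({0, 1, 3, 4}) = 2
G(18) = mex({0, 1, 3, 4}) = 2
G(19) = mex({0, 1, 3, 5}) = 2
G(20) = mex({0, 1, 2, 3, 5}) = 4
G(21) = mex({0, 1, 2, 3, 5}) = 4
G(22) = mex({1, 2, 6}) = 0
G(23) = mex({0, 1, 2, 3, 4, 6}) = 5
G(24) = mex({0, 1, 2, 3, 4}) = 5
G(25) = mex({0, 1, 3, 4, 7}) = 2
G(26) = mex({0, 1, 3, 4, 5, 7}) = 2
G(27) = mex({0, 1, 3, 5}) = 2
G(28) = mex({0, 1, 2, 5}) = 3
G(29) = mex({0, 1, 2, 4, 5, 6}) = 3
G(30) = mex({1, 2, 4, 6}) = 0
G(31) = mex({0, 1, 2, 3, 4, 6}) = 5
G(32) = mex({1, 2, 3, 4, 7}) = 0
G(33) = mex({0, 3, 7}) = 1
G(34) = mex({0, 2, 3, 5, 7}) = 1
G(35) = mex({0, 2, 3, 5, 6}) = 1
G(36) = mex({0, 1, 2, 5, 6}) = 3
G(37) = mex({0, 1, 2, 4, 5, 6}) = 3
G(38) = mex({0, 1, 2, 4}) = 3
Therefore G(38) = 3.

3


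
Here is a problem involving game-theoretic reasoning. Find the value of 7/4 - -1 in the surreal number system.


x = 7/4, y = -1
Converting to common denominator: 4
x = 7/4, y = -4/4
x - y = 7/4 - -1 = 11/4

11/4


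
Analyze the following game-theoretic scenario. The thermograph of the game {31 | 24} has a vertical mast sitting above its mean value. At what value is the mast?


Game = {31 | 24}, a switch {a | b} with numbers a > b.
Its thermograph has left wall a - t and right wall b + t, which meet at t = (a - b)/2, where both equal (a + b)/2. So the mast (mean value) is at (a + b)/2.
Mean = (31 + (24))/2 = 55/2 = 55/2

55/2


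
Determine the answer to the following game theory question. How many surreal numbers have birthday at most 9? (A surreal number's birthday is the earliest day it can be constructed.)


Day 0: {|} = 0 is born. Count = 1.
Day n: the number of surreal numbers born by day n is 2^(n+1) - 1.
By day 0: 2^1 - 1 = 1
By day 1: 2^2 - 1 = 3
By day 2: 2^3 - 1 = 7
By day 3: 2^4 - 1 = 15
By day 4: 2^5 - 1 = 31
By day 5: 2^6 - 1 = 63
By day 6: 2^7 - 1 = 127
By day 7: 2^8 - 1 = 255
By day 8: 2^9 - 1 = 511
By day 9: 2^10 - 1 = 1023
By day 9: 1023 surreal numbers.

1023


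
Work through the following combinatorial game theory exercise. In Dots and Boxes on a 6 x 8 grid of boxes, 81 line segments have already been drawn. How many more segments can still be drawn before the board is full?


Grid: 6 x 8 boxes, i.e. 7 rows and 9 columns of dots.
Horizontal edges: (rows + 1) * cols = 7 * 8 = 56
Vertical edges: rows * (cols + 1) = 6 * 9 = 54
Total edges: 56 + 54 = 110
Edges drawn: 81
Remaining: 110 - 81 = 29

29


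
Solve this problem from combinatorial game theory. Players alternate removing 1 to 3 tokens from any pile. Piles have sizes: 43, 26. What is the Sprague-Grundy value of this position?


Subtraction set: {1, 2, 3}
For this subtraction set, G(n) = n mod 4 (period = max + 1 = 4).
Pile 1 (size 43): G(43) = 43 mod 4 = 3
Pile 2 (size 26): G(26) = 26 mod 4 = 2
Total Grundy value = XOR of all: 3 XOR 2 = 1

1


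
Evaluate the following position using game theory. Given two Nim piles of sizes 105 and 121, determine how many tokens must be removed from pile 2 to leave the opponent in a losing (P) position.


Piles: 105 and 121
Current XOR: 105 XOR 121 = 16 (non-zero, so this is an N-position).
To make the XOR zero, we need to find a move that balances the piles.
For pile 2 (size 121): target = 121 XOR 16 = 105
We reduce pile 2 from 121 to 105.
Tokens removed: 121 - 105 = 16
Verification: 105 XOR 105 = 0

16


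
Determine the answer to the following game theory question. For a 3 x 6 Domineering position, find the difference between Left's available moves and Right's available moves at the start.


Board is 3 x 6 (rows x cols).
Left (vertical) placements: (rows-1) * cols = 2 * 6 = 12
Right (horizontal) placements: rows * (cols-1) = 3 * 5 = 15
Advantage = Left - Right = 12 - 15 = -3

-3


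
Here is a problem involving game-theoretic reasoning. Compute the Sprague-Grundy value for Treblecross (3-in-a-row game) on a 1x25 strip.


Treblecross: place X on empty cells; 3-in-a-row wins.
Playing within two cells of an existing X lets the opponent win at once, so sensible play treats the cells i-2..i+2 around each X as dead. The player left with no safe cell loses, so this is a normal-play take-away game on strips of safe cells.
Placing X at cell i (0-indexed) of a strip of k safe cells leaves independent strips of sizes max(0, i-2) and max(0, k-i-3). Hence G(k) = mex{ G(max(0,i-2)) XOR G(max(0,k-i-3)) : 0 <= i < k }, with G(0) = 0.
G(1): splits (0,0):0^0=0 -> mex({0}) = 1
G(2): splits (0,0):0^0=0 -> mex({0}) = 1
G(3): splits (0,0):0^0=0 -> mex({0}) = 1
G(4): splits (0,1):0^1=1 (0,0):0^0=0 -> mex({0, 1}) = 2
G(5): splits (0,2):0^1=1 (0,1):0^1=1 (0,0):0^0=0 -> mex({0, 1}) = 2
G(6) = mex({1}) = 0
G(7) = mex({0, 1, 2}) = 3
G(8) = mex({0, 1, 2}) = 3
G(9) = mex({0, 2}) = 1
G(10) = mex({0, 2, 3}) = 1
G(11) = mex({0, 3}) = 1
G(12) = mex({1, 3}) = 0
G(13) = mex({0, 1, 2, 3}) = 4
G(14) = mex({0, 1, 2}) = 3
G(15) = mex({0, 1, 2}) = 3
G(16) = mex({0, 1, 2, 4}) = 3
G(17) = mex({0, 1, 3, 4}) = 2
G(18) = mex({0, 1, 3, 4}) = 2
G(19) = mex({0, 1, 3, 5}) = 2
G(20) = mex({0, 1, 2, 3, 5}) = 4
G(21) = mex({0, 1, 2, 3, 5}) = 4
G(22) = mex({1, 2, 6}) = 0
G(23) = mex({0, 1, 2, 3, 4, 6}) = 5
G(24) = mex({0, 1, 2, 3, 4}) = 5
G(25) = mex({0, 1, 3, 4, 7}) = 2
Therefore G(25) = 2.

2


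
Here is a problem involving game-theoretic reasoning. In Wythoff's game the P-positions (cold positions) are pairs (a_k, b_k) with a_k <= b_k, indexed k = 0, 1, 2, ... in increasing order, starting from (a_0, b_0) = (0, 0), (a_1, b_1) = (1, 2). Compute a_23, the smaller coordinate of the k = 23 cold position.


By Wythoff's theorem, a_k = floor(k * phi) and b_k = floor(k * phi^2) = a_k + k, where phi = (1 + sqrt(5))/2 is the golden ratio.
phi = (1 + sqrt(5))/2 = 1.618034
k = 23
k * phi = 23 * 1.618034 = 37.214782
a_23 = floor(k * phi) = 37

37


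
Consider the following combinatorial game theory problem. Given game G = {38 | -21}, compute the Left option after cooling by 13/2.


Original game: {38 | -21} (a switch {a | b} with a > b).
Cooling by t (for t below the temperature (a - b)/2 = 59/2) taxes each move by t: {a | b} cooled by t is {a - t | b + t}.
Cooling amount: t = 13/2
Cooled Left option: 38 - 13/2 = 63/2
Cooled Right option: -21 + 13/2 = -29/2
Cooled game: {63/2 | -29/2}
Left option = 63/2

63/2


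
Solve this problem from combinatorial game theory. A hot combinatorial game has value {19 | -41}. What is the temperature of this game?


The game is {19 | -41}, a switch {a | b} with numbers a > b.
Cooling {a | b} by t gives {a - t | b + t}, which stops being hot when a - t = b + t, i.e. at t = (a - b)/2. So the temperature of a switch is (a - b)/2.
Temperature = (Left option - Right option) / 2
= (19 - (-41)) / 2
= 60 / 2
= 30

30


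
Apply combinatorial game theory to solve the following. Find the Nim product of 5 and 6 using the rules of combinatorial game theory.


Nim multiplication is bilinear over XOR: (u XOR v) * w = (u*w) XOR (v*w).
So we split each operand into its bit components and XOR the pairwise Nim products.
5 = 1 + 4 (as XOR of powers of 2).
6 = 2 + 4 (as XOR of powers of 2).
Using the standard Nim-product table on single bits:
  2*2 = 3,   2*4 = 8,   2*8 = 12,
  4*4 = 6,   4*8 = 11,  8*8 = 13,
and  1*x = x (identity), k*l = l*k (commutative).
Pairwise Nim products:
  1 * 2 = 2
  1 * 4 = 4
  4 * 2 = 8
  4 * 4 = 6
XOR them: 2 XOR 4 XOR 8 XOR 6 = 8.
Result: 5 * 6 = 8 (in Nim).

8


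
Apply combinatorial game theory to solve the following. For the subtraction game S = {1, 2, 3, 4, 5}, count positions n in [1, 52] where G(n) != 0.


Subtraction set S = {1, 2, 3, 4, 5}, so G(n) = n mod 6.
G(n) = 0 when n is a multiple of 6.
Multiples of 6 in [1, 52]: 8
N-positions (nonzero Grundy) = 52 - 8 = 44

44


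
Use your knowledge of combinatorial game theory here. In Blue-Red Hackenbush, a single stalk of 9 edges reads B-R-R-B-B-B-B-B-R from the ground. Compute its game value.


Edges (from ground): B-R-R-B-B-B-B-B-R
By Berlekamp's sign-expansion rule, a Blue-Red Hackenbush stalk has the value of the surreal number whose sign sequence is the edge sequence with B -> + and R -> -.
Sign sequence: +--+++++-
Trace the sign expansion in the surreal number tree, starting from 0:
Edge 1: B (sign +) -> bounds (0, +inf), value = 1
Edge 2: R (sign -) -> bounds (0, 1), value = 1/2
Edge 3: R (sign -) -> bounds (0, 1/2), value = 1/4
Edge 4: B (sign +) -> bounds (1/4, 1/2), value = 3/8
Edge 5: B (sign +) -> bounds (3/8, 1/2), value = 7/16
Edge 6: B (sign +) -> bounds (7/16, 1/2), value = 15/32
Edge 7: B (sign +) -> bounds (15/32, 1/2), value = 31/64
Edge 8: B (sign +) -> bounds (31/64, 1/2), value = 63/128
Edge 9: R (sign -) -> bounds (31/64, 63/128), value = 125/256
Game value = 125/256

125/256


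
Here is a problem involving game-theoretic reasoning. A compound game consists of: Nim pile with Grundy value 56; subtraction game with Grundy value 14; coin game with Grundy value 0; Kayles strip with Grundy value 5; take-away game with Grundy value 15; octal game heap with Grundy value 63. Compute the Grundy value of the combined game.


By the Sprague-Grundy theorem, the Grundy value of a sum of games is the XOR of individual Grundy values.
Nim pile: Grundy value = 56. Running XOR: 0 XOR 56 = 56
subtraction game: Grundy value = 14. Running XOR: 56 XOR 14 = 54
coin game: Grundy value = 0. Running XOR: 54 XOR 0 = 54
Kayles strip: Grundy value = 5. Running XOR: 54 XOR 5 = 51
take-away game: Grundy value = 15. Running XOR: 51 XOR 15 = 60
octal game heap: Grundy value = 63. Running XOR: 60 XOR 63 = 3
The combined Grundy value is 3.

3


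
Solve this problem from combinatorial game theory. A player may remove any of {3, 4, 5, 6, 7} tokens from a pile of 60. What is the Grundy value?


The subtraction set is S = {3, 4, 5, 6, 7}.
G(k) = mex{ G(k - s) : s in S, s <= k }. We compute iteratively: G(0) = 0.
G(1) = mex({}) = 0
G(2) = mex({}) = 0
G(3) = mex({0}) = 1
G(4) = mex({0}) = 1
G(5) = mex({0}) = 1
G(6) = mex({0, 1}) = 2
G(7) = mex({0, 1}) = 2
G(8) = mex({0, 1}) = 2
G(9) = mex({0, 1, 2}) = 3
G(10) = mex({1, 2}) = 0
G(11) = mex({1, 2}) = 0
G(12) = mex({1, 2, 3}) = 0
G(13) = mex({0, 2, 3}) = 1
G(14) = mex({0, 2, 3}) = 1
G(15) = mex({0, 2, 3}) = 1
G(16) = mex({0, 1, 3}) = 2
Observe that G(10)..G(16) = 0, 0, 0, 1, 1, 1, 2 repeats G(0)..G(6) = 0, 0, 0, 1, 1, 1, 2.
For k >= max(S) = 7, G(k) is determined by the previous 7 values G(k-7)..G(k-1); a window of 7 consecutive values has recurred shifted by 10, so by induction G(k + 10) = G(k) for all k >= 0: the sequence is periodic from the start with period 10.
One period: G(0..9) = 0, 0, 0, 1, 1, 1, 2, 2, 2, 3.
60 mod 10 = 0, so G(60) = G(0) = 0.

0


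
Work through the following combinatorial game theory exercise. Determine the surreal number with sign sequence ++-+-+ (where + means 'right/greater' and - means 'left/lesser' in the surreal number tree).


Sign expansion: ++-+-+
Rule: track bounds (lo, hi), initially (-inf, +inf). On '+', the current value becomes lo and we move to the simplest number in (value, hi): value + 1 if hi = +inf, otherwise the midpoint (value + hi)/2. On '-', the current value becomes hi and we move to value - 1 if lo = -inf, otherwise the midpoint (lo + value)/2.
Start at 0.
Step 1: sign = +, move right. Bounds: (0, +inf). Value = 1
Step 2: sign = +, move right. Bounds: (1, +inf). Value = 2
Step 3: sign = -, move left. Bounds: (1, 2). Value = 3/2
Step 4: sign = +, move right. Bounds: (3/2, 2). Value = 7/4
Step 5: sign = -, move left. Bounds: (3/2, 7/4). Value = 13/8
Step 6: sign = +, move right. Bounds: (13/8, 7/4). Value = 27/16
The surreal number with sign expansion ++-+-+ is 27/16.

27/16


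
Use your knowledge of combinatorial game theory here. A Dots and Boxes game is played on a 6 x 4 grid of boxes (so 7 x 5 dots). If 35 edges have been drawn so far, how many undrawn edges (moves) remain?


Grid: 6 x 4 boxes, i.e. 7 rows and 5 columns of dots.
Horizontal edges: (rows + 1) * cols = 7 * 4 = 28
Vertical edges: rows * (cols + 1) = 6 * 5 = 30
Total edges: 28 + 30 = 58
Edges drawn: 35
Remaining: 58 - 35 = 23

23


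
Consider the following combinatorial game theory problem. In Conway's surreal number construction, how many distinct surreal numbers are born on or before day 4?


Day 0: {|} = 0 is born. Count = 1.
Day n: the number of surreal numbers born by day n is 2^(n+1) - 1.
By day 0: 2^1 - 1 = 1
By day 1: 2^2 - 1 = 3
By day 2: 2^3 - 1 = 7
By day 3: 2^4 - 1 = 15
By day 4: 2^5 - 1 = 31
By day 4: 31 surreal numbers.

31


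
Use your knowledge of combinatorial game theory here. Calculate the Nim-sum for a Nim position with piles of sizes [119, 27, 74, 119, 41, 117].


We need the XOR (exclusive or) of all pile sizes.
After XOR-ing pile 1 (size 119): 0 XOR 119 = 119
After XOR-ing pile 2 (size 27): 119 XOR 27 = 108
After XOR-ing pile 3 (size 74): 108 XOR 74 = 38
After XOR-ing pile 4 (size 119): 38 XOR 119 = 81
After XOR-ing pile 5 (size 41): 81 XOR 41 = 120
After XOR-ing pile 6 (size 117): 120 XOR 117 = 13
The Nim-value of this position is 13.

13


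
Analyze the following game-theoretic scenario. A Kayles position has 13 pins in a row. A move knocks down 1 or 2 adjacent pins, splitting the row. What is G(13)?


Kayles: a move removes 1 or 2 adjacent pins from a contiguous row.
Removing pins from a row of k leaves two independent rows (a, b) with a + b = k - 1 (one pin) or a + b = k - 2 (two pins); an end removal gives a = 0.
By Sprague-Grundy, G(k) = mex{ G(a) XOR G(b) } over all these splits. G(0) = 0.
G(1): splits (0,0):0^0=0 -> mex({0}) = 1
G(2): splits (0,1):0^1=1 (0,0):0^0=0 -> mex({0, 1}) = 2
G(3): splits (0,2):0^2=2 (1,1):1^1=0 (0,1):0^1=1 -> mex({0, 1, 2}) = 3
G(4): splits (0,3):0^3=3 (1,2):1^2=3 (0,2):0^2=2 (1,1):1^1=0 -> mex({0, 2, 3}) = 1
G(5): splits (0,4):0^1=1 (1,3):1^3=2 (2,2):2^2=0 (0,3):0^3=3 (1,2):1^2=3 -> mex({0, 1, 2, 3}) = 4
G(6) = mex({0, 1, 2, 4}) = 3
G(7) = mex({0, 1, 3, 4, 5}) = 2
G(8) = mex({0, 2, 3, 5, 6}) = 1
G(9) = mex({0, 1, 2, 3, 6, 7}) = 4
G(10) = mex({0, 1, 3, 4, 5, 7}) = 2
G(11) = mex({0, 1, 2, 3, 4, 5}) = 6
G(12) = mex({0, 1, 2, 3, 5, 6, 7}) = 4
G(13) = mex({0, 2, 3, 4, 6, 7}) = 1
Therefore G(13) = 1.

1


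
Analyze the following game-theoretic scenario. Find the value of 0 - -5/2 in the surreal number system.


x = 0, y = -5/2
Converting to common denominator: 2
x = 0/2, y = -5/2
x - y = 0 - -5/2 = 5/2

5/2


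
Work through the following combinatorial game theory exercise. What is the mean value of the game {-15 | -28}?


Game = {-15 | -28}, a switch {a | b} with numbers a > b.
Its thermograph has left wall a - t and right wall b + t, which meet at t = (a - b)/2, where both equal (a + b)/2. So the mast (mean value) is at (a + b)/2.
Mean = (-15 + (-28))/2 = -43/2 = -43/2

-43/2


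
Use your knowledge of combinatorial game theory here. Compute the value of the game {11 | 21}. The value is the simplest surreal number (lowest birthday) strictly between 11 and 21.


Left options: {11}, max = 11
Right options: {21}, min = 21
All options are numbers and max(Left) < min(Right), so by the simplicity theorem the value is the simplest (earliest-born) number strictly between 11 and 21.
Integers 12 through 20 all lie strictly between 11 and 21.
Among integers, the simplest (lowest birthday = smallest |n|; 0 is born on day 0, +-n on day n) is 12.
No non-integer in the interval can be simpler: if x is a non-integer in the interval, then floor(x) or ceil(x) also lies in the interval (the interval contains an integer), and both are proper prefixes of x's sign expansion, i.e. born earlier. So the game value is 12.
Game value = 12

12


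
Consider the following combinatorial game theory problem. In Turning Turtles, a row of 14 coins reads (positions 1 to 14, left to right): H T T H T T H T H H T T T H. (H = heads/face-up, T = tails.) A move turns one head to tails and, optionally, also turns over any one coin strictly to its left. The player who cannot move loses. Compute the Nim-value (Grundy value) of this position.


Coins: H T T H T T H T H H T T T H
Key fact: a single head at position k behaves exactly like a Nim heap of size k (turning it to T and optionally flipping a coin at j < k corresponds to moving the heap from k to j, or to 0), and heads combine as a disjunctive sum (two heads at the same place would cancel, matching j XOR j = 0). So the Nim-value is the XOR of the 1-indexed positions of the heads.
Face-up positions (1-indexed): [1, 4, 7, 9, 10, 14]
XOR 0 with 1: 0 XOR 1 = 1
XOR 1 with 4: 1 XOR 4 = 5
XOR 5 with 7: 5 XOR 7 = 2
XOR 2 with 9: 2 XOR 9 = 11
XOR 11 with 10: 11 XOR 10 = 1
XOR 1 with 14: 1 XOR 14 = 15
Nim-value = 15

15


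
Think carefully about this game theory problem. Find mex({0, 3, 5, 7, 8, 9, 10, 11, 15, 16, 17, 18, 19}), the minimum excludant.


Set = {0, 3, 5, 7, 8, 9, 10, 11, 15, 16, 17, 18, 19}
0 is in the set.
1 is NOT in the set. This is the mex.
mex = 1

1


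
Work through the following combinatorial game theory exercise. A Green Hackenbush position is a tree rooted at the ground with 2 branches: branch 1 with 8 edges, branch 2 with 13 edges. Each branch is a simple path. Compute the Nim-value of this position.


The tree has 2 branches from the ground vertex.
In Green Hackenbush, the Nim-value of a simple path of length k is k.
Branch 1: length 8, Nim-value = 8
Branch 2: length 13, Nim-value = 13
Total Nim-value = XOR of all branch values:
0 XOR 8 = 8
8 XOR 13 = 5
Nim-value of the tree = 5

5


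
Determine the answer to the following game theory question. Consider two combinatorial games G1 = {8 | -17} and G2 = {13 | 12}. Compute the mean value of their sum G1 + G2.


G1 = {8 | -17}, G2 = {13 | 12}
Each is a switch {a | b} with numbers a > b; its mean value is (a + b)/2, and mean value is additive over game sums: m(G1 + G2) = m(G1) + m(G2).
Mean of G1 = (8 + (-17))/2 = -9/2 = -9/2
Mean of G2 = (13 + (12))/2 = 25/2 = 25/2
Mean of G1 + G2 = -9/2 + 25/2 = 8

8


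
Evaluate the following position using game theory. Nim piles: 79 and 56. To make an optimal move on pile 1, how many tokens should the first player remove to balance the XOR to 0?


Piles: 79 and 56
Current XOR: 79 XOR 56 = 119 (non-zero, so this is an N-position).
To make the XOR zero, we need to find a move that balances the piles.
For pile 1 (size 79): target = 79 XOR 119 = 56
We reduce pile 1 from 79 to 56.
Tokens removed: 79 - 56 = 23
Verification: 56 XOR 56 = 0

23


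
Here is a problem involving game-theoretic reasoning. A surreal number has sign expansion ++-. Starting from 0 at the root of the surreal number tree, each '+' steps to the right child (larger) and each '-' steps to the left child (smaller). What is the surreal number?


Sign expansion: ++-
Rule: track bounds (lo, hi), initially (-inf, +inf). On '+', the current value becomes lo and we move to the simplest number in (value, hi): value + 1 if hi = +inf, otherwise the midpoint (value + hi)/2. On '-', the current value becomes hi and we move to value - 1 if lo = -inf, otherwise the midpoint (lo + value)/2.
Start at 0.
Step 1: sign = +, move right. Bounds: (0, +inf). Value = 1
Step 2: sign = +, move right. Bounds: (1, +inf). Value = 2
Step 3: sign = -, move left. Bounds: (1, 2). Value = 3/2
The surreal number with sign expansion ++- is 3/2.

3/2


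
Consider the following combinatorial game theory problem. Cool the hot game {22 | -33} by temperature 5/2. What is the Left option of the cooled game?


Original game: {22 | -33} (a switch {a | b} with a > b).
Cooling by t (for t below the temperature (a - b)/2 = 55/2) taxes each move by t: {a | b} cooled by t is {a - t | b + t}.
Cooling amount: t = 5/2
Cooled Left option: 22 - 5/2 = 39/2
Cooled Right option: -33 + 5/2 = -61/2
Cooled game: {39/2 | -61/2}
Left option = 39/2

39/2


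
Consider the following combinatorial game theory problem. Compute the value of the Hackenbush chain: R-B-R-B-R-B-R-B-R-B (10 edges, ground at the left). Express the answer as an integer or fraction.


Edges (from ground): R-B-R-B-R-B-R-B-R-B
By Berlekamp's sign-expansion rule, a Blue-Red Hackenbush stalk has the value of the surreal number whose sign sequence is the edge sequence with B -> + and R -> -.
Sign sequence: -+-+-+-+-+
Trace the sign expansion in the surreal number tree, starting from 0:
Edge 1: R (sign -) -> bounds (-inf, 0), value = -1
Edge 2: B (sign +) -> bounds (-1, 0), value = -1/2
Edge 3: R (sign -) -> bounds (-1, -1/2), value = -3/4
Edge 4: B (sign +) -> bounds (-3/4, -1/2), value = -5/8
Edge 5: R (sign -) -> bounds (-3/4, -5/8), value = -11/16
Edge 6: B (sign +) -> bounds (-11/16, -5/8), value = -21/32
Edge 7: R (sign -) -> bounds (-11/16, -21/32), value = -43/64
Edge 8: B (sign +) -> bounds (-43/64, -21/32), value = -85/128
Edge 9: R (sign -) -> bounds (-43/64, -85/128), value = -171/256
Edge 10: B (sign +) -> bounds (-171/256, -85/128), value = -341/512
Game value = -341/512

-341/512


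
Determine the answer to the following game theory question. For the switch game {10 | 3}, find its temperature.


The game is {10 | 3}, a switch {a | b} with numbers a > b.
Cooling {a | b} by t gives {a - t | b + t}, which stops being hot when a - t = b + t, i.e. at t = (a - b)/2. So the temperature of a switch is (a - b)/2.
Temperature = (Left option - Right option) / 2
= (10 - (3)) / 2
= 7 / 2
= 7/2

7/2


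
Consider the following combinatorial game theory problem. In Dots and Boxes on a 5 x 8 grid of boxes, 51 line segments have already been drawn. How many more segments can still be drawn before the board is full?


Grid: 5 x 8 boxes, i.e. 6 rows and 9 columns of dots.
Horizontal edges: (rows + 1) * cols = 6 * 8 = 48
Vertical edges: rows * (cols + 1) = 5 * 9 = 45
Total edges: 48 + 45 = 93
Edges drawn: 51
Remaining: 93 - 51 = 42

42


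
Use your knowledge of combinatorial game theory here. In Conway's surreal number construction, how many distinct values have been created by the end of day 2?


Day 0: {|} = 0 is born. Count = 1.
Day n: the number of surreal numbers born by day n is 2^(n+1) - 1.
By day 0: 2^1 - 1 = 1
By day 1: 2^2 - 1 = 3
By day 2: 2^3 - 1 = 7
By day 2: 7 surreal numbers.

7


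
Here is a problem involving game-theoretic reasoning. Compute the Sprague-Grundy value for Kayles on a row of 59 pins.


Kayles: a move removes 1 or 2 adjacent pins from a contiguous row.
Removing pins from a row of k leaves two independent rows (a, b) with a + b = k - 1 (one pin) or a + b = k - 2 (two pins); an end removal gives a = 0.
By Sprague-Grundy, G(k) = mex{ G(a) XOR G(b) } over all these splits. G(0) = 0.
G(1): splits (0,0):0^0=0 -> mex({0}) = 1
G(2): splits (0,1):0^1=1 (0,0):0^0=0 -> mex({0, 1}) = 2
G(3): splits (0,2):0^2=2 (1,1):1^1=0 (0,1):0^1=1 -> mex({0, 1, 2}) = 3
G(4): splits (0,3):0^3=3 (1,2):1^2=3 (0,2):0^2=2 (1,1):1^1=0 -> mex({0, 2, 3}) = 1
G(5): splits (0,4):0^1=1 (1,3):1^3=2 (2,2):2^2=0 (0,3):0^3=3 (1,2):1^2=3 -> mex({0, 1, 2, 3}) = 4
G(6) = mex({0, 1, 2, 4}) = 3
G(7) = mex({0, 1, 3, 4, 5}) = 2
G(8) = mex({0, 2, 3, 5, 6}) = 1
G(9) = mex({0, 1, 2, 3, 6, 7}) = 4
G(10) = mex({0, 1, 3, 4, 5, 7}) = 2
G(11) = mex({0, 1, 2, 3, 4, 5}) = 6
G(12) = mex({0, 1, 2, 3, 5, 6, 7}) = 4
G(13) = mex({0, 2, 3, 4, 6, 7}) = 1
G(14) = mex({0, 1, 4, 5, 6, 7}) = 2
G(15) = mex({0, 1, 2, 3, 4, 5, 6}) = 7
G(16) = mex({0, 2, 3, 5, 6, 7}) = 1
G(17) = mex({0, 1, 2, 3, 5, 6, 7}) = 4
G(18) = mex({0, 1, 2, 4, 5, 6}) = 3
G(19) = mex({0, 1, 3, 4, 5, 7}) = 2
G(20) = mex({0, 2, 3, 4, 5, 6, 7}) = 1
G(21) = mex({0, 1, 2, 3, 5, 6, 7}) = 4
G(22) = mex({0, 1, 2, 3, 4, 5, 7}) = 6
G(23) = mex({0, 1, 2, 3, 4, 5, 6}) = 7
G(24) = mex({0, 1, 2, 3, 5, 6, 7}) = 4
G(25) = mex({0, 2, 3, 4, 6, 7}) = 1
G(26) = mex({0, 1, 3, 4, 5, 6, 7}) = 2
G(27) = mex({0, 1, 2, 3, 4, 5, 6, 7}) = 8
G(28) = mex({0, 1, 2, 3, 4, 6, 7, 8}) = 5
G(29) = mex({0, 1, 2, 3, 5, 6, 7, 8, 9}) = 4
G(30) = mex({0, 1, 2, 3, 4, 5, 6, 9, 10}) = 7
G(31) = mex({0, 1, 3, 4, 5, 7, 10, 11}) = 2
G(32) = mex({0, 2, 3, 4, 5, 6, 7, 9, 11}) = 1
G(33) = mex({0, 1, 2, 3, 4, 5, 6, 7, 9, 12}) = 8
G(34) = mex({0, 1, 2, 3, 4, 5, 7, 8, 11, 12}) = 6
G(35) = mex({0, 1, 2, 3, 4, 5, 6, 8, 9, 10, 11}) = 7
G(36) = mex({0, 1, 2, 3, 5, 6, 7, 9, 10}) = 4
G(37) = mex({0, 2, 3, 4, 6, 7, 9, 10, 11, 12}) = 1
G(38) = mex({0, 1, 3, 4, 5, 6, 7, 9, 10, 11, 12}) = 2
G(39) = mex({0, 1, 2, 4, 5, 6, 7, 9, 10, 12, 14}) = 3
G(40) = mex({0, 2, 3, 4, 6, 7, 11, 12, 14}) = 1
G(41) = mex({0, 1, 2, 3, 5, 6, 7, 9, 10, 11, 12}) = 4
G(42) = mex({0, 1, 2, 3, 4, 5, 6, 9, 10}) = 7
G(43) = mex({0, 1, 3, 4, 5, 7, 9, 10, 12, 15}) = 2
G(44) = mex({0, 2, 3, 4, 5, 6, 7, 9, 10, 12, 15}) = 1
G(45) = mex({0, 1, 2, 3, 4, 5, 6, 7, 9, 10, 12, 14}) = 8
G(46) = mex({0, 1, 3, 4, 5, 7, 8, 11, 12, 14}) = 2
G(47) = mex({0, 1, 2, 3, 4, 5, 6, 8, 9, 10, 11, 12}) = 7
G(48) = mex({0, 1, 2, 3, 5, 6, 7, 9, 10}) = 4
G(49) = mex({0, 2, 3, 4, 6, 7, 9, 10, 11, 12, 15}) = 1
G(50) = mex({0, 1, 4, 5, 6, 7, 9, 11, 12, 14, 15}) = 2
G(51) = mex({0, 1, 2, 3, 4, 5, 6, 7, 9, 12, 14, 15}) = 8
G(52) = mex({0, 2, 3, 4, 5, 6, 7, 8, 11, 12, 15}) = 1
G(53) = mex({0, 1, 2, 3, 5, 6, 7, 8, 9, 10, 11, 12}) = 4
G(54) = mex({0, 1, 2, 3, 4, 5, 6, 9, 10}) = 7
G(55) = mex({0, 1, 3, 4, 5, 7, 9, 10, 11, 12}) = 2
G(56) = mex({0, 2, 3, 4, 5, 6, 7, 9, 10, 11, 12, 13, 14}) = 1
G(57) = mex({0, 1, 2, 3, 5, 6, 7, 9, 10, 12, 13, 14, 15}) = 4
G(58) = mex({0, 1, 3, 4, 5, 7, 11, 12, 14, 15}) = 2
G(59) = mex({0, 1, 2, 3, 4, 5, 6, 9, 10, 11, 12, 15}) = 7
Therefore G(59) = 7.

7


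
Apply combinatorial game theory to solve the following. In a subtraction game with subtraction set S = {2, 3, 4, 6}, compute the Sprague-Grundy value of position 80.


The subtraction set is S = {2, 3, 4, 6}.
G(k) = mex{ G(k - s) : s in S, s <= k }. We compute iteratively: G(0) = 0.
G(1) = mex({}) = 0
G(2) = mex({0}) = 1
G(3) = mex({0}) = 1
G(4) = mex({0, 1}) = 2
G(5) = mex({0, 1}) = 2
G(6) = mex({0, 1, 2}) = 3
G(7) = mex({0, 1, 2}) = 3
G(8) = mex({1, 2, 3}) = 0
G(9) = mex({1, 2, 3}) = 0
G(10) = mex({0, 2, 3}) = 1
G(11) = mex({0, 2, 3}) = 1
G(12) = mex({0, 1, 3}) = 2
G(13) = mex({0, 1, 3}) = 2
Observe that G(8)..G(13) = 0, 0, 1, 1, 2, 2 repeats G(0)..G(5) = 0, 0, 1, 1, 2, 2.
For k >= max(S) = 6, G(k) is determined by the previous 6 values G(k-6)..G(k-1); a window of 6 consecutive values has recurred shifted by 8, so by induction G(k + 8) = G(k) for all k >= 0: the sequence is periodic from the start with period 8.
One period: G(0..7) = 0, 0, 1, 1, 2, 2, 3, 3.
80 mod 8 = 0, so G(80) = G(0) = 0.

0


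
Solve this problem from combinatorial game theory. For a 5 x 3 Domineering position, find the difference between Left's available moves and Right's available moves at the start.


Board is 5 x 3 (rows x cols).
Left (vertical) placements: (rows-1) * cols = 4 * 3 = 12
Right (horizontal) placements: rows * (cols-1) = 5 * 2 = 10
Advantage = Left - Right = 12 - 10 = 2

2


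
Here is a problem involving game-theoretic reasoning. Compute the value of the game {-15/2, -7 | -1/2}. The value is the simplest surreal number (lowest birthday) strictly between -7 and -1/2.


Left options: {-15/2, -7}, max = -7
Right options: {-1/2}, min = -1/2
All options are numbers and max(Left) < min(Right), so by the simplicity theorem the value is the simplest (earliest-born) number strictly between -7 and -1/2.
Integers -6 through -1 all lie strictly between -7 and -1/2.
Among integers, the simplest (lowest birthday = smallest |n|; 0 is born on day 0, +-n on day n) is -1.
No non-integer in the interval can be simpler: if x is a non-integer in the interval, then floor(x) or ceil(x) also lies in the interval (the interval contains an integer), and both are proper prefixes of x's sign expansion, i.e. born earlier. So the game value is -1.
Game value = -1

-1
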